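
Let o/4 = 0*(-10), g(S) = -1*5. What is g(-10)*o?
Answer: 0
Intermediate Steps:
g(S) = -5
o = 0 (o = 4*(0*(-10)) = 4*0 = 0)
g(-10)*o = -5*0 = 0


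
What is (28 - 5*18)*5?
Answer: -310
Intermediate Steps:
(28 - 5*18)*5 = (28 - 90)*5 = -62*5 = -310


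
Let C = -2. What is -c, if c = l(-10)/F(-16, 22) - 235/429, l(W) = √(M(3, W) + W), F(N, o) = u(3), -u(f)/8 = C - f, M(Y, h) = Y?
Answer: 235/429 - I*√7/40 ≈ 0.54779 - 0.066144*I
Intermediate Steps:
u(f) = 16 + 8*f (u(f) = -8*(-2 - f) = 16 + 8*f)
F(N, o) = 40 (F(N, o) = 16 + 8*3 = 16 + 24 = 40)
l(W) = √(3 + W)
c = -235/429 + I*√7/40 (c = √(3 - 10)/40 - 235/429 = √(-7)*(1/40) - 235*1/429 = (I*√7)*(1/40) - 235/429 = I*√7/40 - 235/429 = -235/429 + I*√7/40 ≈ -0.54779 + 0.066144*I)
-c = -(-235/429 + I*√7/40) = 235/429 - I*√7/40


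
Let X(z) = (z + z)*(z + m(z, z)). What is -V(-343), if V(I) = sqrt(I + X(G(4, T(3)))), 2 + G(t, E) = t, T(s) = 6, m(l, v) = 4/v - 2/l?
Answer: -I*sqrt(331) ≈ -18.193*I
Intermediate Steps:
m(l, v) = -2/l + 4/v
G(t, E) = -2 + t
X(z) = 2*z*(z + 2/z) (X(z) = (z + z)*(z + (-2/z + 4/z)) = (2*z)*(z + 2/z) = 2*z*(z + 2/z))
V(I) = sqrt(12 + I) (V(I) = sqrt(I + (4 + 2*(-2 + 4)**2)) = sqrt(I + (4 + 2*2**2)) = sqrt(I + (4 + 2*4)) = sqrt(I + (4 + 8)) = sqrt(I + 12) = sqrt(12 + I))
-V(-343) = -sqrt(12 - 343) = -sqrt(-331) = -I*sqrt(331)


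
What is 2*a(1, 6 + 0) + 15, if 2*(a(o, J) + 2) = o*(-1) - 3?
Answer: 7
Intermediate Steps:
a(o, J) = -7/2 - o/2 (a(o, J) = -2 + (o*(-1) - 3)/2 = -2 + (-o - 3)/2 = -2 + (-3 - o)/2 = -2 + (-3/2 - o/2) = -7/2 - o/2)
2*a(1, 6 + 0) + 15 = 2*(-7/2 - ½*1) + 15 = 2*(-7/2 - ½) + 15 = 2*(-4) + 15 = -8 + 15 = 7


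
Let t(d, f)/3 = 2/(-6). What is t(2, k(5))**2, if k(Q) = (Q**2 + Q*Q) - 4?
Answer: 1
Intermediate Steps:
k(Q) = -4 + 2*Q**2 (k(Q) = (Q**2 + Q**2) - 4 = 2*Q**2 - 4 = -4 + 2*Q**2)
t(d, f) = -1 (t(d, f) = 3*(2/(-6)) = 3*(2*(-1/6)) = 3*(-1/3) = -1)
t(2, k(5))**2 = (-1)**2 = 1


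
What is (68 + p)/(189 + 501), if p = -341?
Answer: -91/230 ≈ -0.39565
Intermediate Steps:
(68 + p)/(189 + 501) = (68 - 341)/(189 + 501) = -273/690 = -273*1/690 = -91/230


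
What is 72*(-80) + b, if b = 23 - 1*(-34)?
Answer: -5703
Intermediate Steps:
b = 57 (b = 23 + 34 = 57)
72*(-80) + b = 72*(-80) + 57 = -5760 + 57 = -5703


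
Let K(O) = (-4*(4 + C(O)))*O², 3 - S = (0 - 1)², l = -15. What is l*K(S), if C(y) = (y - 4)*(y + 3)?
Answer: -1440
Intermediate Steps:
C(y) = (-4 + y)*(3 + y)
S = 2 (S = 3 - (0 - 1)² = 3 - 1*(-1)² = 3 - 1*1 = 3 - 1 = 2)
K(O) = O²*(32 - 4*O² + 4*O) (K(O) = (-4*(4 + (-12 + O² - O)))*O² = (-4*(-8 + O² - O))*O² = (32 - 4*O² + 4*O)*O² = O²*(32 - 4*O² + 4*O))
l*K(S) = -60*2²*(8 + 2 - 1*2²) = -60*4*(8 + 2 - 1*4) = -60*4*(8 + 2 - 4) = -60*4*6 = -15*96 = -1440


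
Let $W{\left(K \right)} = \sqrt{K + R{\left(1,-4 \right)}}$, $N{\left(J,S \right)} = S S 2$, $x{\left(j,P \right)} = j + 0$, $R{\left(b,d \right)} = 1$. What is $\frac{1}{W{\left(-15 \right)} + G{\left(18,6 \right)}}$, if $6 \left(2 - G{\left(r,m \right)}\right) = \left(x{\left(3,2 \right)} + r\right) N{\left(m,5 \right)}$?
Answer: $- \frac{173}{29943} - \frac{i \sqrt{14}}{29943} \approx -0.0057776 - 0.00012496 i$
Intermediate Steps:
$x{\left(j,P \right)} = j$
$N{\left(J,S \right)} = 2 S^{2}$ ($N{\left(J,S \right)} = S^{2} \cdot 2 = 2 S^{2}$)
$G{\left(r,m \right)} = -23 - \frac{25 r}{3}$ ($G{\left(r,m \right)} = 2 - \frac{\left(3 + r\right) 2 \cdot 5^{2}}{6} = 2 - \frac{\left(3 + r\right) 2 \cdot 25}{6} = 2 - \frac{\left(3 + r\right) 50}{6} = 2 - \frac{150 + 50 r}{6} = 2 - \left(25 + \frac{25 r}{3}\right) = -23 - \frac{25 r}{3}$)
$W{\left(K \right)} = \sqrt{1 + K}$ ($W{\left(K \right)} = \sqrt{K + 1} = \sqrt{1 + K}$)
$\frac{1}{W{\left(-15 \right)} + G{\left(18,6 \right)}} = \frac{1}{\sqrt{1 - 15} - 173} = \frac{1}{\sqrt{-14} - 173} = \frac{1}{i \sqrt{14} - 173} = \frac{1}{-173 + i \sqrt{14}}$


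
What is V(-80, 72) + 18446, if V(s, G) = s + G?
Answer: 18438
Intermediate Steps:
V(s, G) = G + s
V(-80, 72) + 18446 = (72 - 80) + 18446 = -8 + 18446 = 18438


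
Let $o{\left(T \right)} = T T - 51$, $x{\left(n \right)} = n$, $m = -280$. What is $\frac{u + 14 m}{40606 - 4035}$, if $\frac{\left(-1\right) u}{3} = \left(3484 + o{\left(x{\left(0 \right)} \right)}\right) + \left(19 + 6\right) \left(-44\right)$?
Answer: $- \frac{10919}{36571} \approx -0.29857$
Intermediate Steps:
$o{\left(T \right)} = -51 + T^{2}$ ($o{\left(T \right)} = T^{2} - 51 = -51 + T^{2}$)
$u = -6999$ ($u = - 3 \left(\left(3484 - \left(51 - 0^{2}\right)\right) + \left(19 + 6\right) \left(-44\right)\right) = - 3 \left(\left(3484 + \left(-51 + 0\right)\right) + 25 \left(-44\right)\right) = - 3 \left(\left(3484 - 51\right) - 1100\right) = - 3 \left(3433 - 1100\right) = \left(-3\right) 2333 = -6999$)
$\frac{u + 14 m}{40606 - 4035} = \frac{-6999 + 14 \left(-280\right)}{40606 - 4035} = \frac{-6999 - 3920}{36571} = \left(-10919\right) \frac{1}{36571} = - \frac{10919}{36571}$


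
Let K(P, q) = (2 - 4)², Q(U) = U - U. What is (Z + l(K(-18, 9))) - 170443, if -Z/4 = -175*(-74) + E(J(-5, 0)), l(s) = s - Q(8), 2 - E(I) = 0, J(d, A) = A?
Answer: -222247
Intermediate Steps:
Q(U) = 0
E(I) = 2 (E(I) = 2 - 1*0 = 2 + 0 = 2)
K(P, q) = 4 (K(P, q) = (-2)² = 4)
l(s) = s (l(s) = s - 1*0 = s + 0 = s)
Z = -51808 (Z = -4*(-175*(-74) + 2) = -4*(12950 + 2) = -4*12952 = -51808)
(Z + l(K(-18, 9))) - 170443 = (-51808 + 4) - 170443 = -51804 - 170443 = -222247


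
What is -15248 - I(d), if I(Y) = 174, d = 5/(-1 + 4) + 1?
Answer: -15422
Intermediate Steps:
d = 8/3 (d = 5/3 + 1 = 8/3 ≈ 2.6667)
-15248 - I(d) = -15248 - 1*174 = -15248 - 174 = -15422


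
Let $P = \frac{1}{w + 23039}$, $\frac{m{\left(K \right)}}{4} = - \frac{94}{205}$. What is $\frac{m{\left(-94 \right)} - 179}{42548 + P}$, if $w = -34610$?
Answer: $- \frac{428948541}{100926195935} \approx -0.0042501$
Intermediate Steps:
$m{\left(K \right)} = - \frac{376}{205}$ ($m{\left(K \right)} = 4 \left(- \frac{94}{205}\right) = - \frac{376}{205}$)
$P = - \frac{1}{11571}$ ($P = \frac{1}{-34610 + 23039} = \frac{1}{-11571} = - \frac{1}{11571} \approx -8.6423 \cdot 10^{-5}$)
$\frac{m{\left(-94 \right)} - 179}{42548 + P} = \frac{- \frac{376}{205} - 179}{42548 - \frac{1}{11571}} = - \frac{37071}{205 \cdot \frac{492322907}{11571}} = \left(- \frac{37071}{205}\right) \frac{11571}{492322907} = - \frac{428948541}{100926195935}$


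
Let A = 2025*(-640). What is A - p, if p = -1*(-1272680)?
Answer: -2568680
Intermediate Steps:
p = 1272680
A = -1296000
A - p = -1296000 - 1*1272680 = -1296000 - 1272680 = -2568680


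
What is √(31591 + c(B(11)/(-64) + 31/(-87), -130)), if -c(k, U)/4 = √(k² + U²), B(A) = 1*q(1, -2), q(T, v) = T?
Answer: √(3825796464 - 87*√523948634641)/348 ≈ 176.27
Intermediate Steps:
B(A) = 1 (B(A) = 1*1 = 1)
c(k, U) = -4*√(U² + k²) (c(k, U) = -4*√(k² + U²) = -4*√(U² + k²))
√(31591 + c(B(11)/(-64) + 31/(-87), -130)) = √(31591 - 4*√((-130)² + (1/(-64) + 31/(-87))²)) = √(31591 - 4*√(16900 + (1*(-1/64) + 31*(-1/87))²)) = √(31591 - 4*√(16900 + (-1/64 - 31/87)²)) = √(31591 - 4*√(16900 + (-2071/5568)²)) = √(31591 - 4*√(16900 + 4289041/31002624)) = √(31591 - √523948634641/1392)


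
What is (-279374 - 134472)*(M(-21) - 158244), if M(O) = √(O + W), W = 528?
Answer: 65488646424 - 5379998*√3 ≈ 6.5479e+10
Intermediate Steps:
M(O) = √(528 + O) (M(O) = √(O + 528) = √(528 + O))
(-279374 - 134472)*(M(-21) - 158244) = (-279374 - 134472)*(√(528 - 21) - 158244) = -413846*(√507 - 158244) = -413846*(13*√3 - 158244) = -413846*(-158244 + 13*√3) = 65488646424 - 5379998*√3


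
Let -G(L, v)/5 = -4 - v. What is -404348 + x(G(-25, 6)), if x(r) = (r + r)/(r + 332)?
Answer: -77230418/191 ≈ -4.0435e+5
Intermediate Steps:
G(L, v) = 20 + 5*v (G(L, v) = -5*(-4 - v) = 20 + 5*v)
x(r) = 2*r/(332 + r) (x(r) = (2*r)/(332 + r) = 2*r/(332 + r))
-404348 + x(G(-25, 6)) = -404348 + 2*(20 + 5*6)/(332 + (20 + 5*6)) = -404348 + 2*(20 + 30)/(332 + (20 + 30)) = -404348 + 2*50/(332 + 50) = -404348 + 2*50/382 = -404348 + 2*50*(1/382) = -404348 + 50/191 = -77230418/191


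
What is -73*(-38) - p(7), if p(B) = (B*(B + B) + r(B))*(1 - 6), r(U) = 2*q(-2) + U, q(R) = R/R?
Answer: 3309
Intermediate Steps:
q(R) = 1
r(U) = 2 + U (r(U) = 2*1 + U = 2 + U)
p(B) = -10 - 10*B² - 5*B (p(B) = (B*(B + B) + (2 + B))*(1 - 6) = (B*(2*B) + (2 + B))*(-5) = (2*B² + (2 + B))*(-5) = (2 + B + 2*B²)*(-5) = -10 - 10*B² - 5*B)
-73*(-38) - p(7) = -73*(-38) - (-10 - 10*7² - 5*7) = 2774 - (-10 - 10*49 - 35) = 2774 - (-10 - 490 - 35) = 2774 - 1*(-535) = 2774 + 535 = 3309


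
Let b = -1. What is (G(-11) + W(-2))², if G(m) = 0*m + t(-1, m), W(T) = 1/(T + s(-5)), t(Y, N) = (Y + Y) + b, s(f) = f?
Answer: 484/49 ≈ 9.8775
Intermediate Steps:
t(Y, N) = -1 + 2*Y (t(Y, N) = (Y + Y) - 1 = 2*Y - 1 = -1 + 2*Y)
W(T) = 1/(-5 + T) (W(T) = 1/(T - 5) = 1/(-5 + T))
G(m) = -3 (G(m) = 0*m + (-1 + 2*(-1)) = 0 + (-1 - 2) = 0 - 3 = -3)
(G(-11) + W(-2))² = (-3 + 1/(-5 - 2))² = (-3 + 1/(-7))² = (-3 - ⅐)² = (-22/7)² = 484/49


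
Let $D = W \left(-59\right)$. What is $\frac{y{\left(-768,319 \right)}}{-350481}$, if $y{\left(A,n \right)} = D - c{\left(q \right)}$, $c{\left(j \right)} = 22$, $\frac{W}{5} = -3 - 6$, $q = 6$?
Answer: $- \frac{2633}{350481} \approx -0.0075125$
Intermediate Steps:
$W = -45$ ($W = 5 \left(-3 - 6\right) = 5 \left(-9\right) = -45$)
$D = 2655$ ($D = \left(-45\right) \left(-59\right) = 2655$)
$y{\left(A,n \right)} = 2633$ ($y{\left(A,n \right)} = 2655 - 22 = 2633$)
$\frac{y{\left(-768,319 \right)}}{-350481} = \frac{2633}{-350481} = 2633 \left(- \frac{1}{350481}\right) = - \frac{2633}{350481}$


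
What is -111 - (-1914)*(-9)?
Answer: -17337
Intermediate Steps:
-111 - (-1914)*(-9) = -111 - 87*198 = -111 - 17226 = -17337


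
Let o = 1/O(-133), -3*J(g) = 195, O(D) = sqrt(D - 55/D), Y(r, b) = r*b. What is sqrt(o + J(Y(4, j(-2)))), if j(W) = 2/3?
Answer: sqrt(-20212267140 - 17634*I*sqrt(2345322))/17634 ≈ 0.005386 - 8.0623*I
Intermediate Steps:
j(W) = 2/3 (j(W) = 2*(1/3) = 2/3)
Y(r, b) = b*r
J(g) = -65 (J(g) = -1/3*195 = -65)
o = -I*sqrt(2345322)/17634 (o = 1/(sqrt(-133 - 55/(-133))) = 1/(sqrt(-133 - 55*(-1/133))) = 1/(sqrt(-133 + 55/133)) = 1/(sqrt(-17634/133)) = 1/(I*sqrt(2345322)/133) = -I*sqrt(2345322)/17634 ≈ -0.086846*I)
sqrt(o + J(Y(4, j(-2)))) = sqrt(-I*sqrt(2345322)/17634 - 65) = sqrt(-65 - I*sqrt(2345322)/17634)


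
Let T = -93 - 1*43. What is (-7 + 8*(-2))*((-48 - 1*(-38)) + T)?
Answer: 3358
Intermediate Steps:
T = -136 (T = -93 - 43 = -136)
(-7 + 8*(-2))*((-48 - 1*(-38)) + T) = (-7 + 8*(-2))*((-48 - 1*(-38)) - 136) = (-7 - 16)*((-48 + 38) - 136) = -23*(-10 - 136) = -23*(-146) = 3358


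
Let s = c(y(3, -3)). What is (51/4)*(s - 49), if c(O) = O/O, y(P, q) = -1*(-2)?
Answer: -612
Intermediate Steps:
y(P, q) = 2
c(O) = 1
s = 1
(51/4)*(s - 49) = (51/4)*(1 - 49) = (51*(1/4))*(-48) = (51/4)*(-48) = -612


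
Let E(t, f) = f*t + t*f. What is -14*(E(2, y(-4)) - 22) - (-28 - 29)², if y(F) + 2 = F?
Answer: -2605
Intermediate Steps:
y(F) = -2 + F
E(t, f) = 2*f*t (E(t, f) = f*t + f*t = 2*f*t)
-14*(E(2, y(-4)) - 22) - (-28 - 29)² = -14*(2*(-2 - 4)*2 - 22) - (-28 - 29)² = -14*(2*(-6)*2 - 22) - 1*(-57)² = -14*(-24 - 22) - 1*3249 = -14*(-46) - 3249 = 644 - 3249 = -2605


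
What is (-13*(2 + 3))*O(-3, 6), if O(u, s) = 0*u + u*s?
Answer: 1170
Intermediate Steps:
O(u, s) = s*u (O(u, s) = 0 + s*u = s*u)
(-13*(2 + 3))*O(-3, 6) = (-13*(2 + 3))*(6*(-3)) = -13*5*(-18) = -65*(-18) = 1170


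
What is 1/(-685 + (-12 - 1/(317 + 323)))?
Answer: -640/446081 ≈ -0.0014347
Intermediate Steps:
1/(-685 + (-12 - 1/(317 + 323))) = 1/(-685 + (-12 - 1/640)) = 1/(-685 - 7681/640) = 1/(-446081/640) = -640/446081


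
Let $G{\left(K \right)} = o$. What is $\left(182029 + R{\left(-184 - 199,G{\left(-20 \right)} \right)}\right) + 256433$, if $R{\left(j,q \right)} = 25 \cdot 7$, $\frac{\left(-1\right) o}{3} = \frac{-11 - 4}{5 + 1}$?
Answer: $438637$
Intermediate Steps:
$o = \frac{15}{2}$ ($o = - 3 \frac{-11 - 4}{5 + 1} = - 3 \left(- \frac{15}{6}\right) = - 3 \left(\left(-15\right) \frac{1}{6}\right) = \left(-3\right) \left(- \frac{5}{2}\right) = \frac{15}{2} \approx 7.5$)
$G{\left(K \right)} = \frac{15}{2}$
$R{\left(j,q \right)} = 175$
$\left(182029 + R{\left(-184 - 199,G{\left(-20 \right)} \right)}\right) + 256433 = \left(182029 + 175\right) + 256433 = 182204 + 256433 = 438637$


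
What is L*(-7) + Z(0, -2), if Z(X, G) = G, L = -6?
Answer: 40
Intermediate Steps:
L*(-7) + Z(0, -2) = -6*(-7) - 2 = 42 - 2 = 40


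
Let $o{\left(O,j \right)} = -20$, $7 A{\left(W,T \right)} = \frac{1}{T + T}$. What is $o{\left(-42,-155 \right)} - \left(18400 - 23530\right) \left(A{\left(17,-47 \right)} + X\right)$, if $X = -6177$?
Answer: $- \frac{10425364435}{329} \approx -3.1688 \cdot 10^{7}$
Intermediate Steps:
$A{\left(W,T \right)} = \frac{1}{14 T}$ ($A{\left(W,T \right)} = \frac{1}{7 \left(T + T\right)} = \frac{1}{7 \cdot 2 T} = \frac{\frac{1}{2} \frac{1}{T}}{7} = \frac{1}{14 T}$)
$o{\left(-42,-155 \right)} - \left(18400 - 23530\right) \left(A{\left(17,-47 \right)} + X\right) = -20 - \left(18400 - 23530\right) \left(\frac{1}{14 \left(-47\right)} - 6177\right) = -20 - - 5130 \left(\frac{1}{14} \left(- \frac{1}{47}\right) - 6177\right) = -20 - - 5130 \left(- \frac{1}{658} - 6177\right) = -20 - \left(-5130\right) \left(- \frac{4064467}{658}\right) = -20 - \frac{10425357855}{329} = - \frac{10425364435}{329}$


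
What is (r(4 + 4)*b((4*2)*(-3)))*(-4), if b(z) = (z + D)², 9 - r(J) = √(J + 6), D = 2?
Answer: -17424 + 1936*√14 ≈ -10180.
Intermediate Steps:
r(J) = 9 - √(6 + J) (r(J) = 9 - √(J + 6) = 9 - √(6 + J))
b(z) = (2 + z)² (b(z) = (z + 2)² = (2 + z)²)
(r(4 + 4)*b((4*2)*(-3)))*(-4) = ((9 - √(6 + (4 + 4)))*(2 + (4*2)*(-3))²)*(-4) = ((9 - √(6 + 8))*(2 + 8*(-3))²)*(-4) = ((9 - √14)*(2 - 24)²)*(-4) = ((9 - √14)*(-22)²)*(-4) = ((9 - √14)*484)*(-4) = (4356 - 484*√14)*(-4) = -17424 + 1936*√14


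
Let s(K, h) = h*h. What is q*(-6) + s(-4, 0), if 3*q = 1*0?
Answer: 0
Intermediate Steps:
s(K, h) = h²
q = 0 (q = (1*0)/3 = (⅓)*0 = 0)
q*(-6) + s(-4, 0) = 0*(-6) + 0² = 0 + 0 = 0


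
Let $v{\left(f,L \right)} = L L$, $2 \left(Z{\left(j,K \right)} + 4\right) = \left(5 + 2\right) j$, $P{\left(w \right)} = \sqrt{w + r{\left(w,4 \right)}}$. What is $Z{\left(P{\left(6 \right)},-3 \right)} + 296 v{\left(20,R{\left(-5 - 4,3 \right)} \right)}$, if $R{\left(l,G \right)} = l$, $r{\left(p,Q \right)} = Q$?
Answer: $23972 + \frac{7 \sqrt{10}}{2} \approx 23983.0$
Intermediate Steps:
$P{\left(w \right)} = \sqrt{4 + w}$ ($P{\left(w \right)} = \sqrt{w + 4} = \sqrt{4 + w}$)
$Z{\left(j,K \right)} = -4 + \frac{7 j}{2}$ ($Z{\left(j,K \right)} = -4 + \frac{\left(5 + 2\right) j}{2} = -4 + \frac{7 j}{2}$)
$v{\left(f,L \right)} = L^{2}$
$Z{\left(P{\left(6 \right)},-3 \right)} + 296 v{\left(20,R{\left(-5 - 4,3 \right)} \right)} = \left(-4 + \frac{7 \sqrt{4 + 6}}{2}\right) + 296 \left(-5 - 4\right)^{2} = \left(-4 + \frac{7 \sqrt{10}}{2}\right) + 296 \left(-9\right)^{2} = \left(-4 + \frac{7 \sqrt{10}}{2}\right) + 296 \cdot 81 = \left(-4 + \frac{7 \sqrt{10}}{2}\right) + 23976 = 23972 + \frac{7 \sqrt{10}}{2}$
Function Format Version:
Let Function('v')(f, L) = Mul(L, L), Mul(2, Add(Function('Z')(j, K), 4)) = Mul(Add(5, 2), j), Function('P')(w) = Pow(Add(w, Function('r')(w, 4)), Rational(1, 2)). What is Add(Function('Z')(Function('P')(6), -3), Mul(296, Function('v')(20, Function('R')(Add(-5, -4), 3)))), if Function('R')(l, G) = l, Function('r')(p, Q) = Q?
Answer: Add(23972, Mul(Rational(7, 2), Pow(10, Rational(1, 2)))) ≈ 23983.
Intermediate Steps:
Function('P')(w) = Pow(Add(4, w), Rational(1, 2)) (Function('P')(w) = Pow(Add(w, 4), Rational(1, 2)) = Pow(Add(4, w), Rational(1, 2)))
Function('Z')(j, K) = Add(-4, Mul(Rational(7, 2), j)) (Function('Z')(j, K) = Add(-4, Mul(Rational(1, 2), Mul(Add(5, 2), j))) = Add(-4, Mul(Rational(1, 2), Mul(7, j))) = Add(-4, Mul(Rational(7, 2), j)))
Function('v')(f, L) = Pow(L, 2)
Add(Function('Z')(Function('P')(6), -3), Mul(296, Function('v')(20, Function('R')(Add(-5, -4), 3)))) = Add(Add(-4, Mul(Rational(7, 2), Pow(Add(4, 6), Rational(1, 2)))), Mul(296, Pow(Add(-5, -4), 2))) = Add(Add(-4, Mul(Rational(7, 2), Pow(10, Rational(1, 2)))), Mul(296, Pow(-9, 2))) = Add(Add(-4, Mul(Rational(7, 2), Pow(10, Rational(1, 2)))), Mul(296, 81)) = Add(Add(-4, Mul(Rational(7, 2), Pow(10, Rational(1, 2)))), 23976) = Add(23972, Mul(Rational(7, 2), Pow(10, Rational(1, 2))))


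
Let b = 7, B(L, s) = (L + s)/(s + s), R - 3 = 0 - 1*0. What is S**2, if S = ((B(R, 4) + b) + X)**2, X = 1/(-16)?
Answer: 244140625/65536 ≈ 3725.3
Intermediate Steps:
R = 3 (R = 3 + (0 - 1*0) = 3 + (0 + 0) = 3 + 0 = 3)
B(L, s) = (L + s)/(2*s) (B(L, s) = (L + s)/((2*s)) = (L + s)*(1/(2*s)) = (L + s)/(2*s))
X = -1/16 ≈ -0.062500
S = 15625/256 (S = (((1/2)*(3 + 4)/4 + 7) - 1/16)**2 = (((1/2)*(1/4)*7 + 7) - 1/16)**2 = ((7/8 + 7) - 1/16)**2 = (63/8 - 1/16)**2 = (125/16)**2 = 15625/256 ≈ 61.035)
S**2 = (15625/256)**2 = 244140625/65536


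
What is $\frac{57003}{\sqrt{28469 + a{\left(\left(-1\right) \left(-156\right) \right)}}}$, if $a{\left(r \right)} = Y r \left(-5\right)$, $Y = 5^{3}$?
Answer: $- \frac{57003 i \sqrt{69031}}{69031} \approx - 216.96 i$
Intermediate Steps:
$Y = 125$
$a{\left(r \right)} = - 625 r$ ($a{\left(r \right)} = 125 r \left(-5\right) = 125 \left(- 5 r\right) = - 625 r$)
$\frac{57003}{\sqrt{28469 + a{\left(\left(-1\right) \left(-156\right) \right)}}} = \frac{57003}{\sqrt{28469 - 625 \left(\left(-1\right) \left(-156\right)\right)}} = \frac{57003}{\sqrt{28469 - 97500}} = \frac{57003}{\sqrt{-69031}} = \frac{57003}{i \sqrt{69031}} = 57003 \left(- \frac{i \sqrt{69031}}{69031}\right) = - \frac{57003 i \sqrt{69031}}{69031}$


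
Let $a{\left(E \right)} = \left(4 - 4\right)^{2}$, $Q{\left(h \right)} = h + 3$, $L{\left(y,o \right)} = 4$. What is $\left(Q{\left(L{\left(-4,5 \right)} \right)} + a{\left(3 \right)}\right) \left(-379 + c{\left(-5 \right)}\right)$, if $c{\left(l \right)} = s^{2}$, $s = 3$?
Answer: $-2590$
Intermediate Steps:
$Q{\left(h \right)} = 3 + h$
$a{\left(E \right)} = 0$ ($a{\left(E \right)} = 0^{2} = 0$)
$c{\left(l \right)} = 9$ ($c{\left(l \right)} = 3^{2} = 9$)
$\left(Q{\left(L{\left(-4,5 \right)} \right)} + a{\left(3 \right)}\right) \left(-379 + c{\left(-5 \right)}\right) = \left(\left(3 + 4\right) + 0\right) \left(-379 + 9\right) = \left(7 + 0\right) \left(-370\right) = 7 \left(-370\right) = -2590$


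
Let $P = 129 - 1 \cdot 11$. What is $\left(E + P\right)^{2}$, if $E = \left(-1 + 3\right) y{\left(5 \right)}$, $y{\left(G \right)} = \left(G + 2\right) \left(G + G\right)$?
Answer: $66564$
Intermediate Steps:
$y{\left(G \right)} = 2 G \left(2 + G\right)$ ($y{\left(G \right)} = \left(2 + G\right) 2 G = 2 G \left(2 + G\right)$)
$P = 118$ ($P = 129 - 11 = 118$)
$E = 140$ ($E = \left(-1 + 3\right) 2 \cdot 5 \left(2 + 5\right) = 2 \cdot 2 \cdot 5 \cdot 7 = 2 \cdot 70 = 140$)
$\left(E + P\right)^{2} = \left(140 + 118\right)^{2} = 258^{2} = 66564$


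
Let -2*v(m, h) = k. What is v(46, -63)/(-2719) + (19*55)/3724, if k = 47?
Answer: 154151/532924 ≈ 0.28926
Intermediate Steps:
v(m, h) = -47/2 (v(m, h) = -½*47 = -47/2)
v(46, -63)/(-2719) + (19*55)/3724 = -47/2/(-2719) + (19*55)/3724 = -47/2*(-1/2719) + 1045*(1/3724) = 47/5438 + 55/196 = 154151/532924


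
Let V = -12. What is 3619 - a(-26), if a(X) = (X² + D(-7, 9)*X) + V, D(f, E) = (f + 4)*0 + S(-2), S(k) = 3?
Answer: 3033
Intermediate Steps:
D(f, E) = 3 (D(f, E) = (f + 4)*0 + 3 = (4 + f)*0 + 3 = 0 + 3 = 3)
a(X) = -12 + X² + 3*X (a(X) = (X² + 3*X) - 12 = -12 + X² + 3*X)
3619 - a(-26) = 3619 - (-12 + (-26)² + 3*(-26)) = 3619 - (-12 + 676 - 78) = 3619 - 1*586 = 3619 - 586 = 3033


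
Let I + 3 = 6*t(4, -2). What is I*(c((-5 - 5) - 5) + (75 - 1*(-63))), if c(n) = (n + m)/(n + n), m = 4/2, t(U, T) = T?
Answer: -4153/2 ≈ -2076.5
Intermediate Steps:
m = 2 (m = 4*(½) = 2)
c(n) = (2 + n)/(2*n) (c(n) = (n + 2)/(n + n) = (2 + n)/((2*n)) = (2 + n)*(1/(2*n)) = (2 + n)/(2*n))
I = -15 (I = -3 + 6*(-2) = -3 - 12 = -15)
I*(c((-5 - 5) - 5) + (75 - 1*(-63))) = -15*((2 + ((-5 - 5) - 5))/(2*((-5 - 5) - 5)) + (75 - 1*(-63))) = -15*((2 + (-10 - 5))/(2*(-10 - 5)) + (75 + 63)) = -15*((½)*(2 - 15)/(-15) + 138) = -15*((½)*(-1/15)*(-13) + 138) = -15*(13/30 + 138) = -15*4153/30 = -4153/2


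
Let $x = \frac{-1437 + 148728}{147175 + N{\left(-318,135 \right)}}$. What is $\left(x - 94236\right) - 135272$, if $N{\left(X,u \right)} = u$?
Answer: $- \frac{33808676189}{147310} \approx -2.2951 \cdot 10^{5}$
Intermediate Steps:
$x = \frac{147291}{147310}$ ($x = \frac{-1437 + 148728}{147175 + 135} = \frac{147291}{147310} \approx 0.99987$)
$\left(x - 94236\right) - 135272 = \left(\frac{147291}{147310} - 94236\right) - 135272 = - \frac{13881757869}{147310} - 135272 = - \frac{33808676189}{147310}$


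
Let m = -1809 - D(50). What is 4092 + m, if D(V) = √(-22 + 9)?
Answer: 2283 - I*√13 ≈ 2283.0 - 3.6056*I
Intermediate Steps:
D(V) = I*√13 (D(V) = √(-13) = I*√13)
m = -1809 - I*√13 ≈ -1809.0 - 3.6056*I
4092 + m = 4092 + (-1809 - I*√13) = 2283 - I*√13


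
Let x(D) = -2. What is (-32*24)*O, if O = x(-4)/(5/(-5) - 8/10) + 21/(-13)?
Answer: 15104/39 ≈ 387.28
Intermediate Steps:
O = -59/117 (O = -2/(5/(-5) - 8/10) + 21/(-13) = -2/(5*(-⅕) - 8*⅒) + 21*(-1/13) = -2/(-1 - ⅘) - 21/13 = -2/(-9/5) - 21/13 = -2*(-5/9) - 21/13 = 10/9 - 21/13 = -59/117 ≈ -0.50427)
(-32*24)*O = -32*24*(-59/117) = -768*(-59/117) = 15104/39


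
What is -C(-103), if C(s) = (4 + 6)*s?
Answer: 1030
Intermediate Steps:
C(s) = 10*s
-C(-103) = -10*(-103) = -1*(-1030) = 1030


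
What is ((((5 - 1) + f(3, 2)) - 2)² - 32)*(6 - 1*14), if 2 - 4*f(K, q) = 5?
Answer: 487/2 ≈ 243.50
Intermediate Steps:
f(K, q) = -¾ (f(K, q) = ½ - ¼*5 = ½ - 5/4 = -¾)
((((5 - 1) + f(3, 2)) - 2)² - 32)*(6 - 1*14) = ((((5 - 1) - ¾) - 2)² - 32)*(6 - 1*14) = (((4 - ¾) - 2)² - 32)*(6 - 14) = ((13/4 - 2)² - 32)*(-8) = ((5/4)² - 32)*(-8) = (25/16 - 32)*(-8) = -487/16*(-8) = 487/2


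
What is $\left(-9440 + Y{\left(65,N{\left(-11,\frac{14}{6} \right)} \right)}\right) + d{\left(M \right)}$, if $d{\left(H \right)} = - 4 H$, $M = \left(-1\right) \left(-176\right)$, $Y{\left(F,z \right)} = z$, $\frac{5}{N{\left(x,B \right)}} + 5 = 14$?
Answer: $- \frac{91291}{9} \approx -10143.0$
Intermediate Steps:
$N{\left(x,B \right)} = \frac{5}{9}$ ($N{\left(x,B \right)} = \frac{5}{-5 + 14} = \frac{5}{9}$)
$M = 176$
$\left(-9440 + Y{\left(65,N{\left(-11,\frac{14}{6} \right)} \right)}\right) + d{\left(M \right)} = \left(-9440 + \frac{5}{9}\right) - 704 = - \frac{84955}{9} - 704 = - \frac{91291}{9}$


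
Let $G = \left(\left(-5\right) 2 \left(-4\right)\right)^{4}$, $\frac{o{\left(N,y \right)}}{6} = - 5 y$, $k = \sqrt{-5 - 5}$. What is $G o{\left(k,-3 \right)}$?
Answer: $230400000$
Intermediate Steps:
$k = i \sqrt{10}$ ($k = \sqrt{-10} = i \sqrt{10} \approx 3.1623 i$)
$o{\left(N,y \right)} = - 30 y$ ($o{\left(N,y \right)} = 6 \left(- 5 y\right) = - 30 y$)
$G = 2560000$ ($G = \left(\left(-10\right) \left(-4\right)\right)^{4} = 40^{4} = 2560000$)
$G o{\left(k,-3 \right)} = 2560000 \left(\left(-30\right) \left(-3\right)\right) = 2560000 \cdot 90 = 230400000$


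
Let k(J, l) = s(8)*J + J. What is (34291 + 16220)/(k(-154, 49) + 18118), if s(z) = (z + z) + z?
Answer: 16837/4756 ≈ 3.5402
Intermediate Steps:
s(z) = 3*z (s(z) = 2*z + z = 3*z)
k(J, l) = 25*J (k(J, l) = (3*8)*J + J = 24*J + J = 25*J)
(34291 + 16220)/(k(-154, 49) + 18118) = (34291 + 16220)/(25*(-154) + 18118) = 50511/(-3850 + 18118) = 50511/14268 = 50511*(1/14268) = 16837/4756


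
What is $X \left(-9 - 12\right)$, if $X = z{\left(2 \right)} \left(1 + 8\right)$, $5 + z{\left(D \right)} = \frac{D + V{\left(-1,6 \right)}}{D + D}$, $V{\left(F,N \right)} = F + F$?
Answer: $945$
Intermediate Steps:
$V{\left(F,N \right)} = 2 F$
$z{\left(D \right)} = -5 + \frac{-2 + D}{2 D}$ ($z{\left(D \right)} = -5 + \frac{D + 2 \left(-1\right)}{D + D} = -5 + \frac{D - 2}{2 D} = -5 + \left(-2 + D\right) \frac{1}{2 D} = -5 + \frac{-2 + D}{2 D}$)
$X = -45$ ($X = \left(- \frac{9}{2} - \frac{1}{2}\right) \left(1 + 8\right) = \left(- \frac{9}{2} - \frac{1}{2}\right) 9 = \left(-5\right) 9 = -45$)
$X \left(-9 - 12\right) = - 45 \left(-9 - 12\right) = \left(-45\right) \left(-21\right) = 945$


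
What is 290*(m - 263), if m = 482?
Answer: 63510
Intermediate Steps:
290*(m - 263) = 290*(482 - 263) = 290*219 = 63510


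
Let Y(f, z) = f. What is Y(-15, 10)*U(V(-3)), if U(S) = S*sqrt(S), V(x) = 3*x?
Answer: 405*I ≈ 405.0*I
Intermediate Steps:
U(S) = S**(3/2)
Y(-15, 10)*U(V(-3)) = -15*(-27*I) = -(-405)*I = 405*I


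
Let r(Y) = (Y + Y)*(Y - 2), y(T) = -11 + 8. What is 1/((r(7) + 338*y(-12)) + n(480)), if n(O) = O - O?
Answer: -1/944 ≈ -0.0010593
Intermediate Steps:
y(T) = -3
n(O) = 0
r(Y) = 2*Y*(-2 + Y) (r(Y) = (2*Y)*(-2 + Y) = 2*Y*(-2 + Y))
1/((r(7) + 338*y(-12)) + n(480)) = 1/((2*7*(-2 + 7) + 338*(-3)) + 0) = 1/((2*7*5 - 1014) + 0) = 1/((70 - 1014) + 0) = 1/(-944 + 0) = 1/(-944) = -1/944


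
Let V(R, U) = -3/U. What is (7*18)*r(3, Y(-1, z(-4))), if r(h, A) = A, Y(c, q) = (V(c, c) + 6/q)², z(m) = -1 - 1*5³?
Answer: 7688/7 ≈ 1098.3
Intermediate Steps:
z(m) = -126 (z(m) = -1 - 1*125 = -1 - 125 = -126)
Y(c, q) = (-3/c + 6/q)²
(7*18)*r(3, Y(-1, z(-4))) = (7*18)*(9*(-1*(-126) + 2*(-1))²/((-1)²*(-126)²)) = 126*(9*1*(1/15876)*(126 - 2)²) = 126*(9*1*(1/15876)*124²) = 126*(9*1*(1/15876)*15376) = 126*(3844/441) = 7688/7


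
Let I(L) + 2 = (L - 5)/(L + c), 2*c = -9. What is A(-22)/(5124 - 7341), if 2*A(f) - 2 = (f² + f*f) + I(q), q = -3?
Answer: -7268/33255 ≈ -0.21855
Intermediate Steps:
c = -9/2 (c = (½)*(-9) = -9/2 ≈ -4.5000)
I(L) = -2 + (-5 + L)/(-9/2 + L) (I(L) = -2 + (L - 5)/(L - 9/2) = -2 + (-5 + L)/(-9/2 + L))
A(f) = 8/15 + f² (A(f) = 1 + ((f² + f*f) + 2*(4 - 1*(-3))/(-9 + 2*(-3)))/2 = 1 + ((f² + f²) + 2*(4 + 3)/(-9 - 6))/2 = 1 + (2*f² + 2*7/(-15))/2 = 1 + (2*f² + 2*(-1/15)*7)/2 = 1 + (2*f² - 14/15)/2 = 1 + (-14/15 + 2*f²)/2 = 1 + (-7/15 + f²) = 8/15 + f²)
A(-22)/(5124 - 7341) = (8/15 + (-22)²)/(5124 - 7341) = (8/15 + 484)/(-2217) = (7268/15)*(-1/2217) = -7268/33255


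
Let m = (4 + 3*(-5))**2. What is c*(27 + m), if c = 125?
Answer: 18500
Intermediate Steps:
m = 121 (m = (4 - 15)**2 = (-11)**2 = 121)
c*(27 + m) = 125*(27 + 121) = 125*148 = 18500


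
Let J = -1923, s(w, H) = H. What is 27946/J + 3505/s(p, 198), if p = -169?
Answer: 402269/126918 ≈ 3.1695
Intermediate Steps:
27946/J + 3505/s(p, 198) = 27946/(-1923) + 3505/198 = 27946*(-1/1923) + 3505*(1/198) = -27946/1923 + 3505/198 = 402269/126918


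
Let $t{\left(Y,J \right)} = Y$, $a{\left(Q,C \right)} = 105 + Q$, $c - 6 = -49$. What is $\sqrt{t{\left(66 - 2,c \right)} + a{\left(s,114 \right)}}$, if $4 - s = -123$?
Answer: $2 \sqrt{74} \approx 17.205$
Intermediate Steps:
$c = -43$ ($c = 6 - 49 = -43$)
$s = 127$ ($s = 4 - -123 = 4 + 123 = 127$)
$\sqrt{t{\left(66 - 2,c \right)} + a{\left(s,114 \right)}} = \sqrt{\left(66 - 2\right) + \left(105 + 127\right)} = \sqrt{\left(66 - 2\right) + 232} = \sqrt{64 + 232} = \sqrt{296} = 2 \sqrt{74}$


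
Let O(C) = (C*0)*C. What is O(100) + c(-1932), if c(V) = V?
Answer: -1932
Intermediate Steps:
O(C) = 0 (O(C) = 0*C = 0)
O(100) + c(-1932) = 0 - 1932 = -1932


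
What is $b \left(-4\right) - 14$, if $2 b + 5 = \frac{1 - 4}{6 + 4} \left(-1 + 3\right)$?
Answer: $- \frac{14}{5} \approx -2.8$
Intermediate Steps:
$b = - \frac{14}{5}$ ($b = - \frac{5}{2} + \frac{\frac{1 - 4}{6 + 4} \left(-1 + 3\right)}{2} = - \frac{5}{2} + \frac{- \frac{3}{10} \cdot 2}{2} = - \frac{5}{2} + \frac{\left(-3\right) \frac{1}{10} \cdot 2}{2} = - \frac{5}{2} + \frac{\left(- \frac{3}{10}\right) 2}{2} = - \frac{5}{2} + \frac{1}{2} \left(- \frac{3}{5}\right) = - \frac{5}{2} - \frac{3}{10} = - \frac{14}{5} \approx -2.8$)
$b \left(-4\right) - 14 = \left(- \frac{14}{5}\right) \left(-4\right) - 14 = \frac{56}{5} - 14 = - \frac{14}{5}$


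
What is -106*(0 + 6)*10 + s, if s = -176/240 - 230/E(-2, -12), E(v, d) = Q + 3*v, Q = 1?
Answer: -94721/15 ≈ -6314.7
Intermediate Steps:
E(v, d) = 1 + 3*v
s = 679/15 (s = -176/240 - 230/(1 + 3*(-2)) = -176*1/240 - 230/(1 - 6) = -11/15 - 230/(-5) = -11/15 - 230*(-1/5) = -11/15 + 46 = 679/15 ≈ 45.267)
-106*(0 + 6)*10 + s = -106*(0 + 6)*10 + 679/15 = -636*10 + 679/15 = -106*60 + 679/15 = -6360 + 679/15 = -94721/15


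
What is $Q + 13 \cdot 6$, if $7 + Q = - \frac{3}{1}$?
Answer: $68$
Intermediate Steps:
$Q = -10$ ($Q = -7 - \frac{3}{1} = -7 - 3 = -10$)
$Q + 13 \cdot 6 = -10 + 13 \cdot 6 = -10 + 78 = 68$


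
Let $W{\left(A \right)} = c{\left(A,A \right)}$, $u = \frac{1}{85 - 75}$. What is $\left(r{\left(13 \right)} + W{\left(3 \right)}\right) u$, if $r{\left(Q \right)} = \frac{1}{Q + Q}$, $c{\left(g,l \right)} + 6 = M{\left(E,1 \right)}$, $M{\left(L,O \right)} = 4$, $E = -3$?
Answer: $- \frac{51}{260} \approx -0.19615$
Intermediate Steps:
$u = \frac{1}{10} \approx 0.1$
$c{\left(g,l \right)} = -2$ ($c{\left(g,l \right)} = -6 + 4 = -2$)
$W{\left(A \right)} = -2$
$r{\left(Q \right)} = \frac{1}{2 Q}$
$\left(r{\left(13 \right)} + W{\left(3 \right)}\right) u = \left(\frac{1}{2 \cdot 13} - 2\right) \frac{1}{10} = \left(\frac{1}{2} \cdot \frac{1}{13} - 2\right) \frac{1}{10} = \left(\frac{1}{26} - 2\right) \frac{1}{10} = \left(- \frac{51}{26}\right) \frac{1}{10} = - \frac{51}{260}$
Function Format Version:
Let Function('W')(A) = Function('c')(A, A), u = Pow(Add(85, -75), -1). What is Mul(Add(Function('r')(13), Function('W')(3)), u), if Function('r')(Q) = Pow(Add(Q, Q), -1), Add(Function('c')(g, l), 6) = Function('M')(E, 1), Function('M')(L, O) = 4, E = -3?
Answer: Rational(-51, 260) ≈ -0.19615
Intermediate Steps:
u = Rational(1, 10) (u = Pow(10, -1) = Rational(1, 10) ≈ 0.10000)
Function('c')(g, l) = -2 (Function('c')(g, l) = Add(-6, 4) = -2)
Function('W')(A) = -2
Function('r')(Q) = Mul(Rational(1, 2), Pow(Q, -1)) (Function('r')(Q) = Pow(Mul(2, Q), -1) = Mul(Rational(1, 2), Pow(Q, -1)))
Mul(Add(Function('r')(13), Function('W')(3)), u) = Mul(Add(Mul(Rational(1, 2), Pow(13, -1)), -2), Rational(1, 10)) = Mul(Add(Mul(Rational(1, 2), Rational(1, 13)), -2), Rational(1, 10)) = Mul(Add(Rational(1, 26), -2), Rational(1, 10)) = Mul(Rational(-51, 26), Rational(1, 10)) = Rational(-51, 260)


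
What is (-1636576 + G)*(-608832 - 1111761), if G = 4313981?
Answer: -4606724301165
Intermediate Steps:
(-1636576 + G)*(-608832 - 1111761) = (-1636576 + 4313981)*(-608832 - 1111761) = 2677405*(-1720593) = -4606724301165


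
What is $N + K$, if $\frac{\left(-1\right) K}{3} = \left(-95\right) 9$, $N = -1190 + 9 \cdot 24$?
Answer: $1591$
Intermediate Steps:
$N = -974$ ($N = -1190 + 216 = -974$)
$K = 2565$ ($K = - 3 \left(\left(-95\right) 9\right) = \left(-3\right) \left(-855\right) = 2565$)
$N + K = -974 + 2565 = 1591$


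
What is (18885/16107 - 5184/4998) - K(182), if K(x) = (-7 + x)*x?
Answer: -20349228933/638911 ≈ -31850.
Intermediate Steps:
K(x) = x*(-7 + x)
(18885/16107 - 5184/4998) - K(182) = (18885/16107 - 5184/4998) - 182*(-7 + 182) = (18885*(1/16107) - 5184*1/4998) - 182*175 = (6295/5369 - 864/833) - 1*31850 = 86417/638911 - 31850 = -20349228933/638911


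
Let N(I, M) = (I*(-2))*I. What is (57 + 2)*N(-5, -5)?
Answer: -2950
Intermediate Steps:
N(I, M) = -2*I² (N(I, M) = (-2*I)*I = -2*I²)
(57 + 2)*N(-5, -5) = (57 + 2)*(-2*(-5)²) = 59*(-2*25) = 59*(-50) = -2950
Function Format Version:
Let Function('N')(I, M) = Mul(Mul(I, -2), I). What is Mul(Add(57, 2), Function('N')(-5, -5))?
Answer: -2950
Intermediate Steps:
Function('N')(I, M) = Mul(-2, Pow(I, 2)) (Function('N')(I, M) = Mul(Mul(-2, I), I) = Mul(-2, Pow(I, 2)))
Mul(Add(57, 2), Function('N')(-5, -5)) = Mul(Add(57, 2), Mul(-2, Pow(-5, 2))) = Mul(59, Mul(-2, 25)) = Mul(59, -50) = -2950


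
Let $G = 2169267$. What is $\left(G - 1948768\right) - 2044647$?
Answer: $-1824148$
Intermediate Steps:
$\left(G - 1948768\right) - 2044647 = \left(2169267 - 1948768\right) - 2044647 = 220499 - 2044647 = -1824148$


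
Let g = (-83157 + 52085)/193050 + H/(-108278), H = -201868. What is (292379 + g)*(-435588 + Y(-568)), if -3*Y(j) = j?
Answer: -1995754402689379662716/15677300925 ≈ -1.2730e+11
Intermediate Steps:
Y(j) = -j/3
g = 8901550846/5225766975 (g = (-83157 + 52085)/193050 - 201868/(-108278) = -31072*1/193050 - 201868*(-1/108278) = -15536/96525 + 100934/54139 = 8901550846/5225766975 ≈ 1.7034)
(292379 + g)*(-435588 + Y(-568)) = (292379 + 8901550846/5225766975)*(-435588 - ⅓*(-568)) = 1527913423934371*(-435588 + 568/3)/5225766975 = (1527913423934371/5225766975)*(-1306196/3) = -1995754402689379662716/15677300925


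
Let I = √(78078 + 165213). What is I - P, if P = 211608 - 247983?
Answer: 36375 + √243291 ≈ 36868.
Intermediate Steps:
I = √243291 ≈ 493.25
P = -36375
I - P = √243291 - 1*(-36375) = √243291 + 36375 = 36375 + √243291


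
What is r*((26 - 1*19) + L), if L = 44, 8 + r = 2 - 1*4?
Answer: -510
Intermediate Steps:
r = -10 (r = -8 + (2 - 1*4) = -8 + (2 - 4) = -8 - 2 = -10)
r*((26 - 1*19) + L) = -10*((26 - 1*19) + 44) = -10*((26 - 19) + 44) = -10*(7 + 44) = -10*51 = -510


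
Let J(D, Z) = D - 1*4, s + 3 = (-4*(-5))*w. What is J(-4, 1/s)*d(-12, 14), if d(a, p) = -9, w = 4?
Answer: 72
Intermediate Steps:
s = 77 (s = -3 - 4*(-5)*4 = -3 + 20*4 = -3 + 80 = 77)
J(D, Z) = -4 + D (J(D, Z) = D - 4 = -4 + D)
J(-4, 1/s)*d(-12, 14) = (-4 - 4)*(-9) = -8*(-9) = 72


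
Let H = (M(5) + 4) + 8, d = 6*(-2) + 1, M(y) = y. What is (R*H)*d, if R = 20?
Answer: -3740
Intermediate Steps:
d = -11 (d = -12 + 1 = -11)
H = 17 (H = (5 + 4) + 8 = 9 + 8 = 17)
(R*H)*d = (20*17)*(-11) = 340*(-11) = -3740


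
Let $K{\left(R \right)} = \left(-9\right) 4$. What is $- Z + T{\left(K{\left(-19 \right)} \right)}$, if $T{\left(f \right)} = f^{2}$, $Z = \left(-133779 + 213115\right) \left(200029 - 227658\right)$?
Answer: $2191975640$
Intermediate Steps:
$K{\left(R \right)} = -36$
$Z = -2191974344$ ($Z = 79336 \left(-27629\right) = -2191974344$)
$- Z + T{\left(K{\left(-19 \right)} \right)} = \left(-1\right) \left(-2191974344\right) + \left(-36\right)^{2} = 2191974344 + 1296 = 2191975640$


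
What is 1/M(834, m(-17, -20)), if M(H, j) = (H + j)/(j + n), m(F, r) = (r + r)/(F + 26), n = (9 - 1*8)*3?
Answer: -13/7466 ≈ -0.0017412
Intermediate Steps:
n = 3 (n = (9 - 8)*3 = 1*3 = 3)
m(F, r) = 2*r/(26 + F) (m(F, r) = (2*r)/(26 + F) = 2*r/(26 + F))
M(H, j) = (H + j)/(3 + j) (M(H, j) = (H + j)/(j + 3) = (H + j)/(3 + j))
1/M(834, m(-17, -20)) = 1/((834 + 2*(-20)/(26 - 17))/(3 + 2*(-20)/(26 - 17))) = 1/((834 + 2*(-20)/9)/(3 + 2*(-20)/9)) = 1/((834 + 2*(-20)*(⅑))/(3 + 2*(-20)*(⅑))) = 1/((834 - 40/9)/(3 - 40/9)) = 1/((7466/9)/(-13/9)) = 1/(-9/13*7466/9) = 1/(-7466/13) = -13/7466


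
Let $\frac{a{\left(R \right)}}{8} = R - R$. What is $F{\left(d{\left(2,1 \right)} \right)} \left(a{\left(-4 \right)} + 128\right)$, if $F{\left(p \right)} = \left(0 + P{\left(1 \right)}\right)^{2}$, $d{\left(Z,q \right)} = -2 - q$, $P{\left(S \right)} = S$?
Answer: $128$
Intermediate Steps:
$F{\left(p \right)} = 1$ ($F{\left(p \right)} = \left(0 + 1\right)^{2} = 1^{2} = 1$)
$a{\left(R \right)} = 0$ ($a{\left(R \right)} = 8 \left(R - R\right) = 8 \cdot 0 = 0$)
$F{\left(d{\left(2,1 \right)} \right)} \left(a{\left(-4 \right)} + 128\right) = 1 \left(0 + 128\right) = 1 \cdot 128 = 128$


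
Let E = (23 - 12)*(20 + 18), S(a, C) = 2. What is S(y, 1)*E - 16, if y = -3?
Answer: 820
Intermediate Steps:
E = 418 (E = 11*38 = 418)
S(y, 1)*E - 16 = 2*418 - 16 = 836 - 16 = 820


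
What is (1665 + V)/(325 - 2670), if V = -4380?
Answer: 543/469 ≈ 1.1578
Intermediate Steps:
(1665 + V)/(325 - 2670) = (1665 - 4380)/(325 - 2670) = -2715/(-2345) = -2715*(-1/2345) = 543/469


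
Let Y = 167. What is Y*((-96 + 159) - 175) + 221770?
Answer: 203066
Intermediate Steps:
Y*((-96 + 159) - 175) + 221770 = 167*((-96 + 159) - 175) + 221770 = 167*(63 - 175) + 221770 = 167*(-112) + 221770 = -18704 + 221770 = 203066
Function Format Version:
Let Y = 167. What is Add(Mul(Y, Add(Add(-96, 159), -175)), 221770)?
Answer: 203066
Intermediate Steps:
Add(Mul(Y, Add(Add(-96, 159), -175)), 221770) = Add(Mul(167, Add(Add(-96, 159), -175)), 221770) = Add(Mul(167, Add(63, -175)), 221770) = Add(Mul(167, -112), 221770) = Add(-18704, 221770) = 203066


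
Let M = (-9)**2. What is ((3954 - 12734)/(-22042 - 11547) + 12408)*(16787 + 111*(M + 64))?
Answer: 13704595867144/33589 ≈ 4.0801e+8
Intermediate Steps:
M = 81
((3954 - 12734)/(-22042 - 11547) + 12408)*(16787 + 111*(M + 64)) = ((3954 - 12734)/(-22042 - 11547) + 12408)*(16787 + 111*(81 + 64)) = (-8780/(-33589) + 12408)*(16787 + 111*145) = (-8780*(-1/33589) + 12408)*(16787 + 16095) = (8780/33589 + 12408)*32882 = (416781092/33589)*32882 = 13704595867144/33589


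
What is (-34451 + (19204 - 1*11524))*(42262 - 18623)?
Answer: -632839669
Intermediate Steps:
(-34451 + (19204 - 1*11524))*(42262 - 18623) = (-34451 + (19204 - 11524))*23639 = (-34451 + 7680)*23639 = -26771*23639 = -632839669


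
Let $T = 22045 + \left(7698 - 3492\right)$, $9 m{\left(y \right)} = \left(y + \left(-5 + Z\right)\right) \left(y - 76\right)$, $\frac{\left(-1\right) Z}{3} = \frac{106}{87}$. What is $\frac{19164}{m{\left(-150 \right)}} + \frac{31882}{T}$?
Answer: $\frac{82227044668}{13648236163} \approx 6.0247$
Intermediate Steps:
$Z = - \frac{106}{29}$ ($Z = - 3 \cdot \frac{106}{87} = - 3 \cdot 106 \cdot \frac{1}{87} = \left(-3\right) \frac{106}{87} = - \frac{106}{29} \approx -3.6552$)
$m{\left(y \right)} = \frac{\left(-76 + y\right) \left(- \frac{251}{29} + y\right)}{9}$ ($m{\left(y \right)} = \frac{\left(y - \frac{251}{29}\right) \left(y - 76\right)}{9} = \frac{\left(y - \frac{251}{29}\right) \left(-76 + y\right)}{9} = \frac{\left(- \frac{251}{29} + y\right) \left(-76 + y\right)}{9} = \frac{\left(-76 + y\right) \left(- \frac{251}{29} + y\right)}{9}$)
$T = 26251$ ($T = 22045 + \left(7698 - 3492\right) = 22045 + 4206 = 26251$)
$\frac{19164}{m{\left(-150 \right)}} + \frac{31882}{T} = \frac{19164}{\frac{19076}{261} - - \frac{122750}{87} + \frac{\left(-150\right)^{2}}{9}} + \frac{31882}{26251} = \frac{19164}{\frac{19076}{261} + \frac{122750}{87} + \frac{1}{9} \cdot 22500} + 31882 \cdot \frac{1}{26251} = \frac{19164}{\frac{19076}{261} + \frac{122750}{87} + 2500} + \frac{31882}{26251} = \frac{19164}{\frac{1039826}{261}} + \frac{31882}{26251} = 19164 \cdot \frac{261}{1039826} + \frac{31882}{26251} = \frac{2500902}{519913} + \frac{31882}{26251} = \frac{82227044668}{13648236163}$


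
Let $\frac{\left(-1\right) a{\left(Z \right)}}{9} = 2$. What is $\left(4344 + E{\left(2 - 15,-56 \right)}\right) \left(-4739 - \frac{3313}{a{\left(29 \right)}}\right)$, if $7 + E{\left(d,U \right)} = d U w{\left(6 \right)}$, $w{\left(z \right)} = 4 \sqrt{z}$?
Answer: $- \frac{355586293}{18} - \frac{119375984 \sqrt{6}}{9} \approx -5.2245 \cdot 10^{7}$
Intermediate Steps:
$a{\left(Z \right)} = -18$ ($a{\left(Z \right)} = \left(-9\right) 2 = -18$)
$E{\left(d,U \right)} = -7 + 4 U d \sqrt{6}$ ($E{\left(d,U \right)} = -7 + d U 4 \sqrt{6} = -7 + U d 4 \sqrt{6} = -7 + 4 U d \sqrt{6}$)
$\left(4344 + E{\left(2 - 15,-56 \right)}\right) \left(-4739 - \frac{3313}{a{\left(29 \right)}}\right) = \left(4344 - \left(7 + 224 \left(2 - 15\right) \sqrt{6}\right)\right) \left(-4739 - \frac{3313}{-18}\right) = \left(4344 - \left(7 + 224 \left(2 - 15\right) \sqrt{6}\right)\right) \left(-4739 - - \frac{3313}{18}\right) = \left(4344 - \left(7 + 224 \left(-13\right) \sqrt{6}\right)\right) \left(-4739 + \frac{3313}{18}\right) = \left(4344 - \left(7 - 2912 \sqrt{6}\right)\right) \left(- \frac{81989}{18}\right) = \left(4337 + 2912 \sqrt{6}\right) \left(- \frac{81989}{18}\right) = - \frac{355586293}{18} - \frac{119375984 \sqrt{6}}{9}$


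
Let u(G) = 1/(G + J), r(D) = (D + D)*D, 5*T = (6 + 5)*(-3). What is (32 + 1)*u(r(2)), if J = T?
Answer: 165/7 ≈ 23.571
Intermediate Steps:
T = -33/5 (T = ((6 + 5)*(-3))/5 = (11*(-3))/5 = (⅕)*(-33) = -33/5 ≈ -6.6000)
J = -33/5 ≈ -6.6000
r(D) = 2*D² (r(D) = (2*D)*D = 2*D²)
u(G) = 1/(-33/5 + G) (u(G) = 1/(G - 33/5) = 1/(-33/5 + G))
(32 + 1)*u(r(2)) = (32 + 1)*(5/(-33 + 5*(2*2²))) = 33*(5/(-33 + 5*(2*4))) = 33*(5/(-33 + 5*8)) = 33*(5/(-33 + 40)) = 33*(5/7) = 165/7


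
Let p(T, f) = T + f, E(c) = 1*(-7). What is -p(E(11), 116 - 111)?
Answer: 2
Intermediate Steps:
E(c) = -7
-p(E(11), 116 - 111) = -(-7 + (116 - 111)) = -(-7 + 5) = -1*(-2) = 2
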